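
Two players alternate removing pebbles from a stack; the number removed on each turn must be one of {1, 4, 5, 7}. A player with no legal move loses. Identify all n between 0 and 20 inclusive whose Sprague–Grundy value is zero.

0, 2, 8, 10, 16, 18

G(0) = 0
G(1) = mex{0} = 1
G(2) = mex{1} = 0
G(3) = mex{0} = 1
G(4) = mex{1,0} = 2
G(5) = mex{2,1,0} = 3
G(6) = mex{3,0,1} = 2
G(7) = mex{2,1,0,0} = 3
G(8) = mex{3,2,1,1} = 0
G(9) = mex{0,3,2,0} = 1
G(10) = mex{1,2,3,1} = 0
G(11) = mex{0,3,2,2} = 1
G(12) = mex{1,0,3,3} = 2
G(13) = mex{2,1,0,2} = 3
G(14) = mex{3,0,1,3} = 2
G(15) = mex{2,1,0,0} = 3
G(16) = mex{3,2,1,1} = 0
G(17) = mex{0,3,2,0} = 1
G(18) = mex{1,2,3,1} = 0
G(19) = mex{0,3,2,2} = 1
G(20) = mex{1,0,3,3} = 2
P-positions are exactly the n with G(n) = 0.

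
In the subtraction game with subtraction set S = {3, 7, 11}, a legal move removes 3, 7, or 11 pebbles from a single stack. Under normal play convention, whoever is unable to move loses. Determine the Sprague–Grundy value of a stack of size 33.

1

n :  0  1  2  3  4  5  6  7  8  9 10 11 12 13 14 15 16 17 18 19 20 21 22 23 24 25 26 27 28 29 30 31 32 33
G :  0  0  0  1  1  1  0  2  2  1  0  3  2  1  0  0  0  1  1  1  0  2  2  1  0  3  2  1  0  0  0  1  1  1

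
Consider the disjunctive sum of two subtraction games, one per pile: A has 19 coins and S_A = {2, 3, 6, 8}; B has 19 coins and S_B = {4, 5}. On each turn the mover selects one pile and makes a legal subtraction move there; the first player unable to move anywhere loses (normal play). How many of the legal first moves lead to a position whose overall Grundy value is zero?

0

Pile A, S = {2, 3, 6, 8}:
n :  0  1  2  3  4  5  6  7  8  9 10 11 12 13 14 15 16 17 18 19
G :  0  0  1  1  2  0  3  1  2  2  0  3  1  2  0  0  1  1  2  0
G_A(19) = 0.
Pile B, S = {4, 5}:
n :  0  1  2  3  4  5  6  7  8  9 10 11 12 13 14 15 16 17 18 19
G :  0  0  0  0  1  1  1  1  2  0  0  0  0  1  1  1  1  2  0  0
G_B(19) = 0.
Combined Grundy value = 0 ⊕ 0 = 0.
A winning move leaves total XOR = 0, i.e. changes one component's Grundy value g to g ⊕ X where X is the current total.
Pile A: target g' = 0⊕0 = 0, but every legal move changes the Grundy value (mex property), so 0 moves.
Pile B: target g' = 0⊕0 = 0, but every legal move changes the Grundy value (mex property), so 0 moves.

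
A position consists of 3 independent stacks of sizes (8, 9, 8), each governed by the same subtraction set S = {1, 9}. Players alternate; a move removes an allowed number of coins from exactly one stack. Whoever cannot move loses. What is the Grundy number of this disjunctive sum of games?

All stacks use S = {1, 9}:
G(0) = 0
G(1) = mex{0} = 1
G(2) = mex{1} = 0
G(3) = mex{0} = 1
G(4) = mex{1} = 0
G(5) = mex{0} = 1
G(6) = mex{1} = 0
G(7) = mex{0} = 1
G(8) = mex{1} = 0
G(9) = mex{0,0} = 1
Stack A: G(8) = 0.
Stack B: G(9) = 1.
Stack C: G(8) = 0.
Combined Grundy value = 0 ⊕ 1 ⊕ 0 = 1.

1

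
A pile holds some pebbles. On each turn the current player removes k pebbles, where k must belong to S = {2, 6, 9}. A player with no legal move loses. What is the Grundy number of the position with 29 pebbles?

n :  0  1  2  3  4  5  6  7  8  9 10 11 12 13 14 15 16 17 18 19 20 21 22 23 24 25 26 27 28 29
G :  0  0  1  1  0  0  1  1  0  2  1  3  0  2  1  0  0  1  1  0  0  1  1  0  2  1  3  0  2  1

1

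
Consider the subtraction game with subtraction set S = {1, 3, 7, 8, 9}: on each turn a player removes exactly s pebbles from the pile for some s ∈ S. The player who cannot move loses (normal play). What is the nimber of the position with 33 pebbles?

n :  0  1  2  3  4  5  6  7  8  9 10 11 12 13 14 15 16 17 18 19 20 21 22 23 24 25 26 27 28 29 30 31 32 33
G :  0  1  0  1  0  1  0  1  2  3  2  3  2  3  2  3  0  1  0  1  0  1  0  1  2  3  2  3  2  3  2  3  0  1

1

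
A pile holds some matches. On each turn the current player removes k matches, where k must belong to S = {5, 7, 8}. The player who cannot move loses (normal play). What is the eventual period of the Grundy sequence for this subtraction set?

13

G(0) = 0
G(1) = mex{} = 0
G(2) = mex{} = 0
G(3) = mex{} = 0
G(4) = mex{} = 0
G(5) = mex{0} = 1
G(6) = mex{0} = 1
G(7) = mex{0,0} = 1
G(8) = mex{0,0,0} = 1
G(9) = mex{0,0,0} = 1
G(10) = mex{1,0,0} = 2
G(11) = mex{1,0,0} = 2
G(12) = mex{1,1,0} = 2
G(13) = mex{1,1,1} = 0
G(14) = mex{1,1,1} = 0
G(15) = mex{2,1,1} = 0
G(16) = mex{2,1,1} = 0
G(17) = mex{2,2,1} = 0
G(18) = mex{0,2,2} = 1
G(19) = mex{0,2,2} = 1
G(20) = mex{0,0,2} = 1
G(21) = mex{0,0,0} = 1
G(22) = mex{0,0,0} = 1
G(23) = mex{1,0,0} = 2
G(24) = mex{1,0,0} = 2
G(25) = mex{1,1,0} = 2
G(26) = mex{1,1,1} = 0
G(27) = mex{1,1,1} = 0
G(n+13) = G(n) holds for n = 0,…,7 (a full window of length max(S) = 8), so the sequence is purely periodic with period 13.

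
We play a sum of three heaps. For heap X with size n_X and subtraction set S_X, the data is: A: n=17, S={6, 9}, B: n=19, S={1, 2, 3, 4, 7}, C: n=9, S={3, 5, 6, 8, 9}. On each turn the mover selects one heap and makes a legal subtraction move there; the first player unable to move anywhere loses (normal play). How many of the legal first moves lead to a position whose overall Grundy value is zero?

Heap A, S = {6, 9}:
G(0) = 0
G(1) = mex{} = 0
G(2) = mex{} = 0
G(3) = mex{} = 0
G(4) = mex{} = 0
G(5) = mex{} = 0
G(6) = mex{0} = 1
G(7) = mex{0} = 1
G(8) = mex{0} = 1
G(9) = mex{0,0} = 1
G(10) = mex{0,0} = 1
G(11) = mex{0,0} = 1
G(12) = mex{1,0} = 2
G(13) = mex{1,0} = 2
G(14) = mex{1,0} = 2
G(15) = mex{1,1} = 0
G(16) = mex{1,1} = 0
G(17) = mex{1,1} = 0
G_A(17) = 0.
Heap B, S = {1, 2, 3, 4, 7}:
G(0) = 0
G(1) = mex{0} = 1
G(2) = mex{1,0} = 2
G(3) = mex{2,1,0} = 3
G(4) = mex{3,2,1,0} = 4
G(5) = mex{4,3,2,1} = 0
G(6) = mex{0,4,3,2} = 1
G(7) = mex{1,0,4,3,0} = 2
G(8) = mex{2,1,0,4,1} = 3
G(9) = mex{3,2,1,0,2} = 4
G(10) = mex{4,3,2,1,3} = 0
G(11) = mex{0,4,3,2,4} = 1
G(12) = mex{1,0,4,3,0} = 2
G(13) = mex{2,1,0,4,1} = 3
G(14) = mex{3,2,1,0,2} = 4
G(15) = mex{4,3,2,1,3} = 0
G(16) = mex{0,4,3,2,4} = 1
G(17) = mex{1,0,4,3,0} = 2
G(18) = mex{2,1,0,4,1} = 3
G(19) = mex{3,2,1,0,2} = 4
G_B(19) = 4.
Heap C, S = {3, 5, 6, 8, 9}:
G(0) = 0
G(1) = mex{} = 0
G(2) = mex{} = 0
G(3) = mex{0} = 1
G(4) = mex{0} = 1
G(5) = mex{0,0} = 1
G(6) = mex{1,0,0} = 2
G(7) = mex{1,0,0} = 2
G(8) = mex{1,1,0,0} = 2
G(9) = mex{2,1,1,0,0} = 3
G_C(9) = 3.
Combined Grundy value = 0 ⊕ 4 ⊕ 3 = 7.
A winning move leaves total XOR = 0, i.e. changes one component's Grundy value g to g ⊕ X where X is the current total.
Heap A: need g' = 0⊕7 = 7. Options: 17−6→G=1, 17−9→G=1. Hits: 0.
Heap B: need g' = 4⊕7 = 3. Options: 19−1→G=3, 19−2→G=2, 19−3→G=1, 19−4→G=0, 19−7→G=2. Hits: 1.
Heap C: need g' = 3⊕7 = 4. Options: 9−3→G=2, 9−5→G=1, 9−6→G=1, 9−8→G=0, 9−9→G=0. Hits: 0.

1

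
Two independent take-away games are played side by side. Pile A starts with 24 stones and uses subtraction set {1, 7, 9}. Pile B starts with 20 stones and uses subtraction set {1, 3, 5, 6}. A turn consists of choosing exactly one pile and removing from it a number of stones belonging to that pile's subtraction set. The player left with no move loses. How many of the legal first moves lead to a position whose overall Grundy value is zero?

1

Pile A, S = {1, 7, 9}:
n :  0  1  2  3  4  5  6  7  8  9 10 11 12 13 14 15 16 17 18 19 20 21 22 23 24
G :  0  1  0  1  0  1  0  1  0  1  0  1  0  1  0  1  0  1  0  1  0  1  0  1  0
G_A(24) = 0.
Pile B, S = {1, 3, 5, 6}:
n :  0  1  2  3  4  5  6  7  8  9 10 11 12 13 14 15 16 17 18 19 20
G :  0  1  0  1  0  1  2  3  2  3  2  0  1  0  1  0  1  2  3  2  3
G_B(20) = 3.
Combined Grundy value = 0 ⊕ 3 = 3.
A winning move leaves total XOR = 0, i.e. changes one component's Grundy value g to g ⊕ X where X is the current total.
Pile A: need g' = 0⊕3 = 3. Options: 24−1→G=1, 24−7→G=1, 24−9→G=1. Hits: 0.
Pile B: need g' = 3⊕3 = 0. Options: 20−1→G=2, 20−3→G=2, 20−5→G=0, 20−6→G=1. Hits: 1.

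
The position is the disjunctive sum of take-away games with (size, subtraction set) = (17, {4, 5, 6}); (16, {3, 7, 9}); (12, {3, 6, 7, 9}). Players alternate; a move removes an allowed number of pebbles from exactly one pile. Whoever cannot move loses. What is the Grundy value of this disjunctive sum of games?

Pile A, S = {4, 5, 6}:
G(0) = 0
G(1) = mex{} = 0
G(2) = mex{} = 0
G(3) = mex{} = 0
G(4) = mex{0} = 1
G(5) = mex{0,0} = 1
G(6) = mex{0,0,0} = 1
G(7) = mex{0,0,0} = 1
G(8) = mex{1,0,0} = 2
G(9) = mex{1,1,0} = 2
G(10) = mex{1,1,1} = 0
G(11) = mex{1,1,1} = 0
G(12) = mex{2,1,1} = 0
G(13) = mex{2,2,1} = 0
G(14) = mex{0,2,2} = 1
G(15) = mex{0,0,2} = 1
G(16) = mex{0,0,0} = 1
G(17) = mex{0,0,0} = 1
G_A(17) = 1.
Pile B, S = {3, 7, 9}:
n :  0  1  2  3  4  5  6  7  8  9 10 11 12 13 14 15 16
G :  0  0  0  1  1  1  0  2  2  1  3  3  0  2  0  1  0
G_B(16) = 0.
Pile C, S = {3, 6, 7, 9}:
G(0) = 0
G(1) = mex{} = 0
G(2) = mex{} = 0
G(3) = mex{0} = 1
G(4) = mex{0} = 1
G(5) = mex{0} = 1
G(6) = mex{1,0} = 2
G(7) = mex{1,0,0} = 2
G(8) = mex{1,0,0} = 2
G(9) = mex{2,1,0,0} = 3
G(10) = mex{2,1,1,0} = 3
G(11) = mex{2,1,1,0} = 3
G(12) = mex{3,2,1,1} = 0
G_C(12) = 0.
Combined Grundy value = 1 ⊕ 0 ⊕ 0 = 1.

1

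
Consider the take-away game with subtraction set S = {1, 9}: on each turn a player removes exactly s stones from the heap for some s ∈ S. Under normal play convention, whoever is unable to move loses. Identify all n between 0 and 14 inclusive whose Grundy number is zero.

G(0) = 0
G(1) = mex{0} = 1
G(2) = mex{1} = 0
G(3) = mex{0} = 1
G(4) = mex{1} = 0
G(5) = mex{0} = 1
G(6) = mex{1} = 0
G(7) = mex{0} = 1
G(8) = mex{1} = 0
G(9) = mex{0,0} = 1
G(10) = mex{1,1} = 0
G(11) = mex{0,0} = 1
G(12) = mex{1,1} = 0
G(13) = mex{0,0} = 1
G(14) = mex{1,1} = 0
P-positions are exactly the n with G(n) = 0.

0, 2, 4, 6, 8, 10, 12, 14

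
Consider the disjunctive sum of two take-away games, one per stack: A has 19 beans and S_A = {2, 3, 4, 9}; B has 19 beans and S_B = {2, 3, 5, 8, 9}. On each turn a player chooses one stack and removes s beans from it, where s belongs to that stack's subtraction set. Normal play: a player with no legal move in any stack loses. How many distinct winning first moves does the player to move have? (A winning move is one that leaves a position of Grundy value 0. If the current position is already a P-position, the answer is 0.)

3

Stack A, S = {2, 3, 4, 9}:
G(0) = 0
G(1) = mex{} = 0
G(2) = mex{0} = 1
G(3) = mex{0,0} = 1
G(4) = mex{1,0,0} = 2
G(5) = mex{1,1,0} = 2
G(6) = mex{2,1,1} = 0
G(7) = mex{2,2,1} = 0
G(8) = mex{0,2,2} = 1
G(9) = mex{0,0,2,0} = 1
G(10) = mex{1,0,0,0} = 2
G(11) = mex{1,1,0,1} = 2
G(12) = mex{2,1,1,1} = 0
G(13) = mex{2,2,1,2} = 0
G(14) = mex{0,2,2,2} = 1
G(15) = mex{0,0,2,0} = 1
G(16) = mex{1,0,0,0} = 2
G(17) = mex{1,1,0,1} = 2
G(18) = mex{2,1,1,1} = 0
G(19) = mex{2,2,1,2} = 0
G_A(19) = 0.
Stack B, S = {2, 3, 5, 8, 9}:
n :  0  1  2  3  4  5  6  7  8  9 10 11 12 13 14 15 16 17 18 19
G :  0  0  1  1  2  2  3  0  4  1  3  0  4  1  5  2  2  0  0  1
G_B(19) = 1.
Combined Grundy value = 0 ⊕ 1 = 1.
A winning move leaves total XOR = 0, i.e. changes one component's Grundy value g to g ⊕ X where X is the current total.
Stack A: need g' = 0⊕1 = 1. Options: 19−2→G=2, 19−3→G=2, 19−4→G=1, 19−9→G=2. Hits: 1.
Stack B: need g' = 1⊕1 = 0. Options: 19−2→G=0, 19−3→G=2, 19−5→G=5, 19−8→G=0, 19−9→G=3. Hits: 2.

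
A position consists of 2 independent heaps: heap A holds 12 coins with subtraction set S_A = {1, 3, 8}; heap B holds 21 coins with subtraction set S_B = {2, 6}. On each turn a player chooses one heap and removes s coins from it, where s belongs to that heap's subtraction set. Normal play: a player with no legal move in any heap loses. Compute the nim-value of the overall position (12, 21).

Heap A, S = {1, 3, 8}:
G(0) = 0
G(1) = mex{0} = 1
G(2) = mex{1} = 0
G(3) = mex{0,0} = 1
G(4) = mex{1,1} = 0
G(5) = mex{0,0} = 1
G(6) = mex{1,1} = 0
G(7) = mex{0,0} = 1
G(8) = mex{1,1,0} = 2
G(9) = mex{2,0,1} = 3
G(10) = mex{3,1,0} = 2
G(11) = mex{2,2,1} = 0
G(12) = mex{0,3,0} = 1
G_A(12) = 1.
Heap B, S = {2, 6}:
G(0) = 0
G(1) = mex{} = 0
G(2) = mex{0} = 1
G(3) = mex{0} = 1
G(4) = mex{1} = 0
G(5) = mex{1} = 0
G(6) = mex{0,0} = 1
G(7) = mex{0,0} = 1
G(8) = mex{1,1} = 0
G(9) = mex{1,1} = 0
G(10) = mex{0,0} = 1
G(11) = mex{0,0} = 1
G(12) = mex{1,1} = 0
G(13) = mex{1,1} = 0
G(14) = mex{0,0} = 1
G(15) = mex{0,0} = 1
G(16) = mex{1,1} = 0
G(17) = mex{1,1} = 0
G(18) = mex{0,0} = 1
G(19) = mex{0,0} = 1
G(20) = mex{1,1} = 0
G(21) = mex{1,1} = 0
G_B(21) = 0.
Combined Grundy value = 1 ⊕ 0 = 1.

1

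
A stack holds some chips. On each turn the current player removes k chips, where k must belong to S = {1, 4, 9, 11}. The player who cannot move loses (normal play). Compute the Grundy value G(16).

1

n :  0  1  2  3  4  5  6  7  8  9 10 11 12 13 14 15 16
G :  0  1  0  1  2  0  1  0  1  2  0  1  0  1  2  0  1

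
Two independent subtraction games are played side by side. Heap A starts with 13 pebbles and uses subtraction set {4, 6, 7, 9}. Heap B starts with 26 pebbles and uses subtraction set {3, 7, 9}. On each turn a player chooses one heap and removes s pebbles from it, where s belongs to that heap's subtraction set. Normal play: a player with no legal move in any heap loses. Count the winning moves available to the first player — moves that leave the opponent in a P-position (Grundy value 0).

Heap A, S = {4, 6, 7, 9}:
n :  0  1  2  3  4  5  6  7  8  9 10 11 12 13
G :  0  0  0  0  1  1  1  1  2  2  2  2  3  0
G_A(13) = 0.
Heap B, S = {3, 7, 9}:
n :  0  1  2  3  4  5  6  7  8  9 10 11 12 13 14 15 16 17 18 19 20 21 22 23 24 25 26
G :  0  0  0  1  1  1  0  2  2  1  3  3  0  2  0  1  0  1  0  1  0  1  0  1  0  1  0
G_B(26) = 0.
Combined Grundy value = 0 ⊕ 0 = 0.
A winning move leaves total XOR = 0, i.e. changes one component's Grundy value g to g ⊕ X where X is the current total.
Heap A: target g' = 0⊕0 = 0, but every legal move changes the Grundy value (mex property), so 0 moves.
Heap B: target g' = 0⊕0 = 0, but every legal move changes the Grundy value (mex property), so 0 moves.

0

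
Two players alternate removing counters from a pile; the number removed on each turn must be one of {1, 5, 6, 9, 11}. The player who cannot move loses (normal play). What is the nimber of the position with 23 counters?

3

G(0) = 0
G(1) = mex{0} = 1
G(2) = mex{1} = 0
G(3) = mex{0} = 1
G(4) = mex{1} = 0
G(5) = mex{0,0} = 1
G(6) = mex{1,1,0} = 2
G(7) = mex{2,0,1} = 3
G(8) = mex{3,1,0} = 2
G(9) = mex{2,0,1,0} = 3
G(10) = mex{3,1,0,1} = 2
G(11) = mex{2,2,1,0,0} = 3
G(12) = mex{3,3,2,1,1} = 0
G(13) = mex{0,2,3,0,0} = 1
G(14) = mex{1,3,2,1,1} = 0
G(15) = mex{0,2,3,2,0} = 1
G(16) = mex{1,3,2,3,1} = 0
G(17) = mex{0,0,3,2,2} = 1
G(18) = mex{1,1,0,3,3} = 2
G(19) = mex{2,0,1,2,2} = 3
G(20) = mex{3,1,0,3,3} = 2
G(21) = mex{2,0,1,0,2} = 3
G(22) = mex{3,1,0,1,3} = 2
G(23) = mex{2,2,1,0,0} = 3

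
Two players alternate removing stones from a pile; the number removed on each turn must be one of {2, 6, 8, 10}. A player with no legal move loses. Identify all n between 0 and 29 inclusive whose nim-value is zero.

n :  0  1  2  3  4  5  6  7  8  9 10 11 12 13 14 15 16 17 18 19 20 21 22 23 24 25 26 27 28 29
G :  0  0  1  1  0  0  1  1  2  2  3  3  2  2  3  3  0  0  1  1  0  0  1  1  2  2  3  3  2  2
P-positions are exactly the n with G(n) = 0.

0, 1, 4, 5, 16, 17, 20, 21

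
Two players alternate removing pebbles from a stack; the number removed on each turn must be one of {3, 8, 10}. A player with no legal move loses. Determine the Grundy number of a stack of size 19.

0

n :  0  1  2  3  4  5  6  7  8  9 10 11 12 13 14 15 16 17 18 19
G :  0  0  0  1  1  1  0  0  2  1  1  3  2  0  2  3  1  3  0  0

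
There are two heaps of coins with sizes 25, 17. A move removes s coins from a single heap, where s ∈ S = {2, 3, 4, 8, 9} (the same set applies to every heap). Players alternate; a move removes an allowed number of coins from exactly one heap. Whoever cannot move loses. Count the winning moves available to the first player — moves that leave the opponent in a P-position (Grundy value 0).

5

All heaps use S = {2, 3, 4, 8, 9}:
n :  0  1  2  3  4  5  6  7  8  9 10 11 12 13 14 15 16 17 18 19 20 21 22 23 24 25
G :  0  0  1  1  2  2  0  0  1  1  2  2  0  0  1  1  2  2  0  0  1  1  2  2  0  0
Heap A: G(25) = 0.
Heap B: G(17) = 2.
Combined Grundy value = 0 ⊕ 2 = 2.
A winning move leaves total XOR = 0, i.e. changes one component's Grundy value g to g ⊕ X where X is the current total.
Heap A: need g' = 0⊕2 = 2. Options: 25−2→G=2, 25−3→G=2, 25−4→G=1, 25−8→G=2, 25−9→G=2. Hits: 4.
Heap B: need g' = 2⊕2 = 0. Options: 17−2→G=1, 17−3→G=1, 17−4→G=0, 17−8→G=1, 17−9→G=1. Hits: 1.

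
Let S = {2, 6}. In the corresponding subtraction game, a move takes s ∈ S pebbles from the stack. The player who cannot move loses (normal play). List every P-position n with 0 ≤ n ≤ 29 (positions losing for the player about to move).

n :  0  1  2  3  4  5  6  7  8  9 10 11 12 13 14 15 16 17 18 19 20 21 22 23 24 25 26 27 28 29
G :  0  0  1  1  0  0  1  1  0  0  1  1  0  0  1  1  0  0  1  1  0  0  1  1  0  0  1  1  0  0
P-positions are exactly the n with G(n) = 0.

0, 1, 4, 5, 8, 9, 12, 13, 16, 17, 20, 21, 24, 25, 28, 29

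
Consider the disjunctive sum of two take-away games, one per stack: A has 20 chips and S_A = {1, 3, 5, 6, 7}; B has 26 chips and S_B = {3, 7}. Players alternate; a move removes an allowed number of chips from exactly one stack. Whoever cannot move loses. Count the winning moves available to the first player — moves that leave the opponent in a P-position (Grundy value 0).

1

Stack A, S = {1, 3, 5, 6, 7}:
n :  0  1  2  3  4  5  6  7  8  9 10 11 12 13 14 15 16 17 18 19 20
G :  0  1  0  1  0  1  2  3  2  3  2  3  0  1  0  1  0  1  2  3  2
G_A(20) = 2.
Stack B, S = {3, 7}:
G(0) = 0
G(1) = mex{} = 0
G(2) = mex{} = 0
G(3) = mex{0} = 1
G(4) = mex{0} = 1
G(5) = mex{0} = 1
G(6) = mex{1} = 0
G(7) = mex{1,0} = 2
G(8) = mex{1,0} = 2
G(9) = mex{0,0} = 1
G(10) = mex{2,1} = 0
G(11) = mex{2,1} = 0
G(12) = mex{1,1} = 0
G(13) = mex{0,0} = 1
G(14) = mex{0,2} = 1
G(15) = mex{0,2} = 1
G(16) = mex{1,1} = 0
G(17) = mex{1,0} = 2
G(18) = mex{1,0} = 2
G(19) = mex{0,0} = 1
G(20) = mex{2,1} = 0
G(21) = mex{2,1} = 0
G(22) = mex{1,1} = 0
G(23) = mex{0,0} = 1
G(24) = mex{0,2} = 1
G(25) = mex{0,2} = 1
G(26) = mex{1,1} = 0
G_B(26) = 0.
Combined Grundy value = 2 ⊕ 0 = 2.
A winning move leaves total XOR = 0, i.e. changes one component's Grundy value g to g ⊕ X where X is the current total.
Stack A: need g' = 2⊕2 = 0. Options: 20−1→G=3, 20−3→G=1, 20−5→G=1, 20−6→G=0, 20−7→G=1. Hits: 1.
Stack B: need g' = 0⊕2 = 2. Options: 26−3→G=1, 26−7→G=1. Hits: 0.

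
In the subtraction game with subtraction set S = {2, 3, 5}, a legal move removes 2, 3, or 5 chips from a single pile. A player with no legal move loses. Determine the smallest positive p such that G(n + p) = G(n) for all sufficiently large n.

G(0) = 0
G(1) = mex{} = 0
G(2) = mex{0} = 1
G(3) = mex{0,0} = 1
G(4) = mex{1,0} = 2
G(5) = mex{1,1,0} = 2
G(6) = mex{2,1,0} = 3
G(7) = mex{2,2,1} = 0
G(8) = mex{3,2,1} = 0
G(9) = mex{0,3,2} = 1
G(10) = mex{0,0,2} = 1
G(11) = mex{1,0,3} = 2
G(12) = mex{1,1,0} = 2
G(13) = mex{2,1,0} = 3
G(14) = mex{2,2,1} = 0
G(15) = mex{3,2,1} = 0
G(n+7) = G(n) holds for n = 0,…,4 (a full window of length max(S) = 5), so the sequence is purely periodic with period 7.

7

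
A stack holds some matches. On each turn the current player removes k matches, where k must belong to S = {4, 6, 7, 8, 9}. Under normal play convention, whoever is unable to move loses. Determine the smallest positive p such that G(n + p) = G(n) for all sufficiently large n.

13

n :  0  1  2  3  4  5  6  7  8  9 10 11 12 13 14 15 16 17 18 19 20 21 22 23 24 25 26 27
G :  0  0  0  0  1  1  1  1  2  2  2  2  3  0  0  0  0  1  1  1  1  2  2  2  2  3  0  0
G(n+13) = G(n) holds for n = 0,…,8 (a full window of length max(S) = 9), so the sequence is purely periodic with period 13.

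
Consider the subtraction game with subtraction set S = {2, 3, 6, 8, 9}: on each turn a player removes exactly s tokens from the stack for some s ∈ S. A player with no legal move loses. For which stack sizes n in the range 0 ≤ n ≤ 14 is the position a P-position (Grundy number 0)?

G(0) = 0
G(1) = mex{} = 0
G(2) = mex{0} = 1
G(3) = mex{0,0} = 1
G(4) = mex{1,0} = 2
G(5) = mex{1,1} = 0
G(6) = mex{2,1,0} = 3
G(7) = mex{0,2,0} = 1
G(8) = mex{3,0,1,0} = 2
G(9) = mex{1,3,1,0,0} = 2
G(10) = mex{2,1,2,1,0} = 3
G(11) = mex{2,2,0,1,1} = 3
G(12) = mex{3,2,3,2,1} = 0
G(13) = mex{3,3,1,0,2} = 4
G(14) = mex{0,3,2,3,0} = 1
P-positions are exactly the n with G(n) = 0.

0, 1, 5, 12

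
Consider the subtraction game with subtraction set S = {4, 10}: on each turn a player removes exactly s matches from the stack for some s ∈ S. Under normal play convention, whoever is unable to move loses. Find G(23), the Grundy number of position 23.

0

G(0) = 0
G(1) = mex{} = 0
G(2) = mex{} = 0
G(3) = mex{} = 0
G(4) = mex{0} = 1
G(5) = mex{0} = 1
G(6) = mex{0} = 1
G(7) = mex{0} = 1
G(8) = mex{1} = 0
G(9) = mex{1} = 0
G(10) = mex{1,0} = 2
G(11) = mex{1,0} = 2
G(12) = mex{0,0} = 1
G(13) = mex{0,0} = 1
G(14) = mex{2,1} = 0
G(15) = mex{2,1} = 0
G(16) = mex{1,1} = 0
G(17) = mex{1,1} = 0
G(18) = mex{0,0} = 1
G(19) = mex{0,0} = 1
G(20) = mex{0,2} = 1
G(21) = mex{0,2} = 1
G(22) = mex{1,1} = 0
G(23) = mex{1,1} = 0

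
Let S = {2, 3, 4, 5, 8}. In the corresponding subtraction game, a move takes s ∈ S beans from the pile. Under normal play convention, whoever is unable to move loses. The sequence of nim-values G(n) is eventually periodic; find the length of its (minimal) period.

13

G(0) = 0
G(1) = mex{} = 0
G(2) = mex{0} = 1
G(3) = mex{0,0} = 1
G(4) = mex{1,0,0} = 2
G(5) = mex{1,1,0,0} = 2
G(6) = mex{2,1,1,0} = 3
G(7) = mex{2,2,1,1} = 0
G(8) = mex{3,2,2,1,0} = 4
G(9) = mex{0,3,2,2,0} = 1
G(10) = mex{4,0,3,2,1} = 5
G(11) = mex{1,4,0,3,1} = 2
G(12) = mex{5,1,4,0,2} = 3
G(13) = mex{2,5,1,4,2} = 0
G(14) = mex{3,2,5,1,3} = 0
G(15) = mex{0,3,2,5,0} = 1
G(16) = mex{0,0,3,2,4} = 1
G(17) = mex{1,0,0,3,1} = 2
G(18) = mex{1,1,0,0,5} = 2
G(19) = mex{2,1,1,0,2} = 3
G(20) = mex{2,2,1,1,3} = 0
G(21) = mex{3,2,2,1,0} = 4
G(22) = mex{0,3,2,2,0} = 1
G(23) = mex{4,0,3,2,1} = 5
G(24) = mex{1,4,0,3,1} = 2
G(25) = mex{5,1,4,0,2} = 3
G(26) = mex{2,5,1,4,2} = 0
G(27) = mex{3,2,5,1,3} = 0
G(n+13) = G(n) holds for n = 0,…,7 (a full window of length max(S) = 8), so the sequence is purely periodic with period 13.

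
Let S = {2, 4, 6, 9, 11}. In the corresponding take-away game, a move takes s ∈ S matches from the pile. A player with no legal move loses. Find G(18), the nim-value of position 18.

G(0) = 0
G(1) = mex{} = 0
G(2) = mex{0} = 1
G(3) = mex{0} = 1
G(4) = mex{1,0} = 2
G(5) = mex{1,0} = 2
G(6) = mex{2,1,0} = 3
G(7) = mex{2,1,0} = 3
G(8) = mex{3,2,1} = 0
G(9) = mex{3,2,1,0} = 4
G(10) = mex{0,3,2,0} = 1
G(11) = mex{4,3,2,1,0} = 5
G(12) = mex{1,0,3,1,0} = 2
G(13) = mex{5,4,3,2,1} = 0
G(14) = mex{2,1,0,2,1} = 3
G(15) = mex{0,5,4,3,2} = 1
G(16) = mex{3,2,1,3,2} = 0
G(17) = mex{1,0,5,0,3} = 2
G(18) = mex{0,3,2,4,3} = 1

1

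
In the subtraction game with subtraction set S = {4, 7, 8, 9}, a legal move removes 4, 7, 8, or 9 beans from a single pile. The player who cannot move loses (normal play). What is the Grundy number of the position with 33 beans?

n :  0  1  2  3  4  5  6  7  8  9 10 11 12 13 14 15 16 17 18 19 20 21 22 23 24 25 26 27 28 29 30 31 32 33
G :  0  0  0  0  1  1  1  1  2  2  2  2  3  0  0  0  0  1  1  1  1  2  2  2  2  3  0  0  0  0  1  1  1  1

1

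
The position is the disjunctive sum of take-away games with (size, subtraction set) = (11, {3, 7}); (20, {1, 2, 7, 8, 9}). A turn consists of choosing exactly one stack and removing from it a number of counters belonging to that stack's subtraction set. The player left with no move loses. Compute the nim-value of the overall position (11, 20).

Stack A, S = {3, 7}:
G(0) = 0
G(1) = mex{} = 0
G(2) = mex{} = 0
G(3) = mex{0} = 1
G(4) = mex{0} = 1
G(5) = mex{0} = 1
G(6) = mex{1} = 0
G(7) = mex{1,0} = 2
G(8) = mex{1,0} = 2
G(9) = mex{0,0} = 1
G(10) = mex{2,1} = 0
G(11) = mex{2,1} = 0
G_A(11) = 0.
Stack B, S = {1, 2, 7, 8, 9}:
G(0) = 0
G(1) = mex{0} = 1
G(2) = mex{1,0} = 2
G(3) = mex{2,1} = 0
G(4) = mex{0,2} = 1
G(5) = mex{1,0} = 2
G(6) = mex{2,1} = 0
G(7) = mex{0,2,0} = 1
G(8) = mex{1,0,1,0} = 2
G(9) = mex{2,1,2,1,0} = 3
G(10) = mex{3,2,0,2,1} = 4
G(11) = mex{4,3,1,0,2} = 5
G(12) = mex{5,4,2,1,0} = 3
G(13) = mex{3,5,0,2,1} = 4
G(14) = mex{4,3,1,0,2} = 5
G(15) = mex{5,4,2,1,0} = 3
G(16) = mex{3,5,3,2,1} = 0
G(17) = mex{0,3,4,3,2} = 1
G(18) = mex{1,0,5,4,3} = 2
G(19) = mex{2,1,3,5,4} = 0
G(20) = mex{0,2,4,3,5} = 1
G_B(20) = 1.
Combined Grundy value = 0 ⊕ 1 = 1.

1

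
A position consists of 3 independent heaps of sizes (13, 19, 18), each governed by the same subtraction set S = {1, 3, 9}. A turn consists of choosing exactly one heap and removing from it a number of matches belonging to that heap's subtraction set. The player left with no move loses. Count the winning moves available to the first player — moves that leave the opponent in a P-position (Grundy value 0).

0

All heaps use S = {1, 3, 9}:
n :  0  1  2  3  4  5  6  7  8  9 10 11 12 13 14 15 16 17 18 19
G :  0  1  0  1  0  1  0  1  0  1  0  1  0  1  0  1  0  1  0  1
Heap A: G(13) = 1.
Heap B: G(19) = 1.
Heap C: G(18) = 0.
Combined Grundy value = 1 ⊕ 1 ⊕ 0 = 0.
A winning move leaves total XOR = 0, i.e. changes one component's Grundy value g to g ⊕ X where X is the current total.
Heap A: target g' = 1⊕0 = 1, but every legal move changes the Grundy value (mex property), so 0 moves.
Heap B: target g' = 1⊕0 = 1, but every legal move changes the Grundy value (mex property), so 0 moves.
Heap C: target g' = 0⊕0 = 0, but every legal move changes the Grundy value (mex property), so 0 moves.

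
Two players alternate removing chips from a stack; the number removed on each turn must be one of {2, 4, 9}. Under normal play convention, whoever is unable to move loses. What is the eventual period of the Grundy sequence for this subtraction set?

n :  0  1  2  3  4  5  6  7  8  9 10 11 12 13 14 15 16
G :  0  0  1  1  2  2  0  0  1  1  2  2  0  0  1  1  2
G(n+6) = G(n) holds for n = 0,…,8 (a full window of length max(S) = 9), so the sequence is purely periodic with period 6.

6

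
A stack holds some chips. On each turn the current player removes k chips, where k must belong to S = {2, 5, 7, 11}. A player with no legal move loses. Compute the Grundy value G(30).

2

G(0) = 0
G(1) = mex{} = 0
G(2) = mex{0} = 1
G(3) = mex{0} = 1
G(4) = mex{1} = 0
G(5) = mex{1,0} = 2
G(6) = mex{0,0} = 1
G(7) = mex{2,1,0} = 3
G(8) = mex{1,1,0} = 2
G(9) = mex{3,0,1} = 2
G(10) = mex{2,2,1} = 0
G(11) = mex{2,1,0,0} = 3
G(12) = mex{0,3,2,0} = 1
G(13) = mex{3,2,1,1} = 0
G(14) = mex{1,2,3,1} = 0
G(15) = mex{0,0,2,0} = 1
G(16) = mex{0,3,2,2} = 1
G(17) = mex{1,1,0,1} = 2
G(18) = mex{1,0,3,3} = 2
G(19) = mex{2,0,1,2} = 3
G(20) = mex{2,1,0,2} = 3
G(21) = mex{3,1,0,0} = 2
G(22) = mex{3,2,1,3} = 0
G(23) = mex{2,2,1,1} = 0
G(24) = mex{0,3,2,0} = 1
G(25) = mex{0,3,2,0} = 1
G(26) = mex{1,2,3,1} = 0
G(27) = mex{1,0,3,1} = 2
G(28) = mex{0,0,2,2} = 1
G(29) = mex{2,1,0,2} = 3
G(30) = mex{1,1,0,3} = 2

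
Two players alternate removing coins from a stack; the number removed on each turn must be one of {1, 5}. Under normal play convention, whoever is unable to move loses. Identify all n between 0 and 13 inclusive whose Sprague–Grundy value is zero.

G(0) = 0
G(1) = mex{0} = 1
G(2) = mex{1} = 0
G(3) = mex{0} = 1
G(4) = mex{1} = 0
G(5) = mex{0,0} = 1
G(6) = mex{1,1} = 0
G(7) = mex{0,0} = 1
G(8) = mex{1,1} = 0
G(9) = mex{0,0} = 1
G(10) = mex{1,1} = 0
G(11) = mex{0,0} = 1
G(12) = mex{1,1} = 0
G(13) = mex{0,0} = 1
P-positions are exactly the n with G(n) = 0.

0, 2, 4, 6, 8, 10, 12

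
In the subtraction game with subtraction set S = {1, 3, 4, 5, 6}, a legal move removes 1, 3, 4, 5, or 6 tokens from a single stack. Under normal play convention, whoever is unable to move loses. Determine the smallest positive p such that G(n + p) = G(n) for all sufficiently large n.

9

n :  0  1  2  3  4  5  6  7  8  9 10 11 12 13 14 15 16 17 18 19
G :  0  1  0  1  2  3  2  3  4  0  1  0  1  2  3  2  3  4  0  1
G(n+9) = G(n) holds for n = 0,…,5 (a full window of length max(S) = 6), so the sequence is purely periodic with period 9.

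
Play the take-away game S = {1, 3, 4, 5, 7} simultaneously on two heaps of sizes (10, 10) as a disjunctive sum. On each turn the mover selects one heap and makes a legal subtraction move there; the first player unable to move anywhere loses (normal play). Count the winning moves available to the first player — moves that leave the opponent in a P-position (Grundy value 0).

0

All heaps use S = {1, 3, 4, 5, 7}:
G(0) = 0
G(1) = mex{0} = 1
G(2) = mex{1} = 0
G(3) = mex{0,0} = 1
G(4) = mex{1,1,0} = 2
G(5) = mex{2,0,1,0} = 3
G(6) = mex{3,1,0,1} = 2
G(7) = mex{2,2,1,0,0} = 3
G(8) = mex{3,3,2,1,1} = 0
G(9) = mex{0,2,3,2,0} = 1
G(10) = mex{1,3,2,3,1} = 0
Heap A: G(10) = 0.
Heap B: G(10) = 0.
Combined Grundy value = 0 ⊕ 0 = 0.
A winning move leaves total XOR = 0, i.e. changes one component's Grundy value g to g ⊕ X where X is the current total.
Heap A: target g' = 0⊕0 = 0, but every legal move changes the Grundy value (mex property), so 0 moves.
Heap B: target g' = 0⊕0 = 0, but every legal move changes the Grundy value (mex property), so 0 moves.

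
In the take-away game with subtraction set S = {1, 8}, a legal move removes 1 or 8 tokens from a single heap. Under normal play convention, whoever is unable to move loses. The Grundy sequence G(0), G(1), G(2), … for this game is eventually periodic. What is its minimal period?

G(0) = 0
G(1) = mex{0} = 1
G(2) = mex{1} = 0
G(3) = mex{0} = 1
G(4) = mex{1} = 0
G(5) = mex{0} = 1
G(6) = mex{1} = 0
G(7) = mex{0} = 1
G(8) = mex{1,0} = 2
G(9) = mex{2,1} = 0
G(10) = mex{0,0} = 1
G(11) = mex{1,1} = 0
G(12) = mex{0,0} = 1
G(13) = mex{1,1} = 0
G(14) = mex{0,0} = 1
G(15) = mex{1,1} = 0
G(16) = mex{0,2} = 1
G(17) = mex{1,0} = 2
G(18) = mex{2,1} = 0
G(19) = mex{0,0} = 1
G(n+9) = G(n) holds for n = 0,…,7 (a full window of length max(S) = 8), so the sequence is purely periodic with period 9.

9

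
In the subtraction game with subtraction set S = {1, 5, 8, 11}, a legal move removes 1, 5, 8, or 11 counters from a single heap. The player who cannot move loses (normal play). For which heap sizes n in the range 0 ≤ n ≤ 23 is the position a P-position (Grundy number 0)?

0, 2, 4, 6, 16, 18, 20, 22

n :  0  1  2  3  4  5  6  7  8  9 10 11 12 13 14 15 16 17 18 19 20 21 22 23
G :  0  1  0  1  0  1  0  1  2  3  2  3  2  3  2  3  0  1  0  1  0  1  0  1
P-positions are exactly the n with G(n) = 0.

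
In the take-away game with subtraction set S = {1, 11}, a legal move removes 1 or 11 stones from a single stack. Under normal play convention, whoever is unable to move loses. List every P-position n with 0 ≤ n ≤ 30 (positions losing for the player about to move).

n :  0  1  2  3  4  5  6  7  8  9 10 11 12 13 14 15 16 17 18 19 20 21 22 23 24 25 26 27 28 29 30
G :  0  1  0  1  0  1  0  1  0  1  0  1  0  1  0  1  0  1  0  1  0  1  0  1  0  1  0  1  0  1  0
P-positions are exactly the n with G(n) = 0.

0, 2, 4, 6, 8, 10, 12, 14, 16, 18, 20, 22, 24, 26, 28, 30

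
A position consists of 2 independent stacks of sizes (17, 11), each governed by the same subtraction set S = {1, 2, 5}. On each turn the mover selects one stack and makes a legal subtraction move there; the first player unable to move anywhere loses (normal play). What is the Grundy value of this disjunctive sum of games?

All stacks use S = {1, 2, 5}:
n :  0  1  2  3  4  5  6  7  8  9 10 11 12 13 14 15 16 17
G :  0  1  2  0  1  2  0  1  2  0  1  2  0  1  2  0  1  2
Stack A: G(17) = 2.
Stack B: G(11) = 2.
Combined Grundy value = 2 ⊕ 2 = 0.

0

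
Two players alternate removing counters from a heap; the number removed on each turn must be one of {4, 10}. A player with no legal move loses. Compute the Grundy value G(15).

0

n :  0  1  2  3  4  5  6  7  8  9 10 11 12 13 14 15
G :  0  0  0  0  1  1  1  1  0  0  2  2  1  1  0  0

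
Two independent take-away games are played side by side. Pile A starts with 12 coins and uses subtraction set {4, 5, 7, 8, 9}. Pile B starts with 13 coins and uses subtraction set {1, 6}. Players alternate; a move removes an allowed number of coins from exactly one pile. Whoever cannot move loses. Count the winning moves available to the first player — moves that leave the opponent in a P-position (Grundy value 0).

Pile A, S = {4, 5, 7, 8, 9}:
G(0) = 0
G(1) = mex{} = 0
G(2) = mex{} = 0
G(3) = mex{} = 0
G(4) = mex{0} = 1
G(5) = mex{0,0} = 1
G(6) = mex{0,0} = 1
G(7) = mex{0,0,0} = 1
G(8) = mex{1,0,0,0} = 2
G(9) = mex{1,1,0,0,0} = 2
G(10) = mex{1,1,0,0,0} = 2
G(11) = mex{1,1,1,0,0} = 2
G(12) = mex{2,1,1,1,0} = 3
G_A(12) = 3.
Pile B, S = {1, 6}:
n :  0  1  2  3  4  5  6  7  8  9 10 11 12 13
G :  0  1  0  1  0  1  2  0  1  0  1  0  1  2
G_B(13) = 2.
Combined Grundy value = 3 ⊕ 2 = 1.
A winning move leaves total XOR = 0, i.e. changes one component's Grundy value g to g ⊕ X where X is the current total.
Pile A: need g' = 3⊕1 = 2. Options: 12−4→G=2, 12−5→G=1, 12−7→G=1, 12−8→G=1, 12−9→G=0. Hits: 1.
Pile B: need g' = 2⊕1 = 3. Options: 13−1→G=1, 13−6→G=0. Hits: 0.

1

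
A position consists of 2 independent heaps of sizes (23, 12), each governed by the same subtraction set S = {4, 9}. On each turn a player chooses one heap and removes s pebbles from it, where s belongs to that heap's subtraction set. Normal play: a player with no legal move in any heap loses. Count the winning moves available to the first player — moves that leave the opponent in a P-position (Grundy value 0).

1

All heaps use S = {4, 9}:
n :  0  1  2  3  4  5  6  7  8  9 10 11 12 13 14 15 16 17 18 19 20 21 22 23
G :  0  0  0  0  1  1  1  1  0  2  2  2  1  0  0  0  0  1  1  1  1  0  2  2
Heap A: G(23) = 2.
Heap B: G(12) = 1.
Combined Grundy value = 2 ⊕ 1 = 3.
A winning move leaves total XOR = 0, i.e. changes one component's Grundy value g to g ⊕ X where X is the current total.
Heap A: need g' = 2⊕3 = 1. Options: 23−4→G=1, 23−9→G=0. Hits: 1.
Heap B: need g' = 1⊕3 = 2. Options: 12−4→G=0, 12−9→G=0. Hits: 0.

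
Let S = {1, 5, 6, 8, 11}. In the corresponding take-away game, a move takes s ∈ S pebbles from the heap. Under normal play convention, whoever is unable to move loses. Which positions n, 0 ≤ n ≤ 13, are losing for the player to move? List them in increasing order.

0, 2, 4

n :  0  1  2  3  4  5  6  7  8  9 10 11 12 13
G :  0  1  0  1  0  1  2  3  2  3  2  3  4  5
P-positions are exactly the n with G(n) = 0.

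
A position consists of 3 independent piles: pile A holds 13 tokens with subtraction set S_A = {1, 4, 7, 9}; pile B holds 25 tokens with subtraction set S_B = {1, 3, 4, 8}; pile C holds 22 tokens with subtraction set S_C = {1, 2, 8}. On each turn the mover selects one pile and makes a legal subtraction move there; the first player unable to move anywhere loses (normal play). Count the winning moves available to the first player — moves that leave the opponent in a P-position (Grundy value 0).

5

Pile A, S = {1, 4, 7, 9}:
G(0) = 0
G(1) = mex{0} = 1
G(2) = mex{1} = 0
G(3) = mex{0} = 1
G(4) = mex{1,0} = 2
G(5) = mex{2,1} = 0
G(6) = mex{0,0} = 1
G(7) = mex{1,1,0} = 2
G(8) = mex{2,2,1} = 0
G(9) = mex{0,0,0,0} = 1
G(10) = mex{1,1,1,1} = 0
G(11) = mex{0,2,2,0} = 1
G(12) = mex{1,0,0,1} = 2
G(13) = mex{2,1,1,2} = 0
G_A(13) = 0.
Pile B, S = {1, 3, 4, 8}:
G(0) = 0
G(1) = mex{0} = 1
G(2) = mex{1} = 0
G(3) = mex{0,0} = 1
G(4) = mex{1,1,0} = 2
G(5) = mex{2,0,1} = 3
G(6) = mex{3,1,0} = 2
G(7) = mex{2,2,1} = 0
G(8) = mex{0,3,2,0} = 1
G(9) = mex{1,2,3,1} = 0
G(10) = mex{0,0,2,0} = 1
G(11) = mex{1,1,0,1} = 2
G(12) = mex{2,0,1,2} = 3
G(13) = mex{3,1,0,3} = 2
G(14) = mex{2,2,1,2} = 0
G(15) = mex{0,3,2,0} = 1
G(16) = mex{1,2,3,1} = 0
G(17) = mex{0,0,2,0} = 1
G(18) = mex{1,1,0,1} = 2
G(19) = mex{2,0,1,2} = 3
G(20) = mex{3,1,0,3} = 2
G(21) = mex{2,2,1,2} = 0
G(22) = mex{0,3,2,0} = 1
G(23) = mex{1,2,3,1} = 0
G(24) = mex{0,0,2,0} = 1
G(25) = mex{1,1,0,1} = 2
G_B(25) = 2.
Pile C, S = {1, 2, 8}:
G(0) = 0
G(1) = mex{0} = 1
G(2) = mex{1,0} = 2
G(3) = mex{2,1} = 0
G(4) = mex{0,2} = 1
G(5) = mex{1,0} = 2
G(6) = mex{2,1} = 0
G(7) = mex{0,2} = 1
G(8) = mex{1,0,0} = 2
G(9) = mex{2,1,1} = 0
G(10) = mex{0,2,2} = 1
G(11) = mex{1,0,0} = 2
G(12) = mex{2,1,1} = 0
G(13) = mex{0,2,2} = 1
G(14) = mex{1,0,0} = 2
G(15) = mex{2,1,1} = 0
G(16) = mex{0,2,2} = 1
G(17) = mex{1,0,0} = 2
G(18) = mex{2,1,1} = 0
G(19) = mex{0,2,2} = 1
G(20) = mex{1,0,0} = 2
G(21) = mex{2,1,1} = 0
G(22) = mex{0,2,2} = 1
G_C(22) = 1.
Combined Grundy value = 0 ⊕ 2 ⊕ 1 = 3.
A winning move leaves total XOR = 0, i.e. changes one component's Grundy value g to g ⊕ X where X is the current total.
Pile A: need g' = 0⊕3 = 3. Options: 13−1→G=2, 13−4→G=1, 13−7→G=1, 13−9→G=2. Hits: 0.
Pile B: need g' = 2⊕3 = 1. Options: 25−1→G=1, 25−3→G=1, 25−4→G=0, 25−8→G=1. Hits: 3.
Pile C: need g' = 1⊕3 = 2. Options: 22−1→G=0, 22−2→G=2, 22−8→G=2. Hits: 2.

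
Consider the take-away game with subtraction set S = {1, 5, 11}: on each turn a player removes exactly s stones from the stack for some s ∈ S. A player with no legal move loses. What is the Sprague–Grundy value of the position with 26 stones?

G(0) = 0
G(1) = mex{0} = 1
G(2) = mex{1} = 0
G(3) = mex{0} = 1
G(4) = mex{1} = 0
G(5) = mex{0,0} = 1
G(6) = mex{1,1} = 0
G(7) = mex{0,0} = 1
G(8) = mex{1,1} = 0
G(9) = mex{0,0} = 1
G(10) = mex{1,1} = 0
G(11) = mex{0,0,0} = 1
G(12) = mex{1,1,1} = 0
G(13) = mex{0,0,0} = 1
G(14) = mex{1,1,1} = 0
G(15) = mex{0,0,0} = 1
G(16) = mex{1,1,1} = 0
G(17) = mex{0,0,0} = 1
G(18) = mex{1,1,1} = 0
G(19) = mex{0,0,0} = 1
G(20) = mex{1,1,1} = 0
G(21) = mex{0,0,0} = 1
G(22) = mex{1,1,1} = 0
G(23) = mex{0,0,0} = 1
G(24) = mex{1,1,1} = 0
G(25) = mex{0,0,0} = 1
G(26) = mex{1,1,1} = 0

0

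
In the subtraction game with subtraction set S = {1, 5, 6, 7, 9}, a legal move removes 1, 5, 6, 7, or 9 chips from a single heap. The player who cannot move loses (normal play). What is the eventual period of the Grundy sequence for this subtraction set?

n :  0  1  2  3  4  5  6  7  8  9 10 11 12 13 14 15 16 17 18 19 20 21 22 23 24 25
G :  0  1  0  1  0  1  2  3  2  3  2  3  0  1  0  1  0  1  2  3  2  3  2  3  0  1
G(n+12) = G(n) holds for n = 0,…,8 (a full window of length max(S) = 9), so the sequence is purely periodic with period 12.

12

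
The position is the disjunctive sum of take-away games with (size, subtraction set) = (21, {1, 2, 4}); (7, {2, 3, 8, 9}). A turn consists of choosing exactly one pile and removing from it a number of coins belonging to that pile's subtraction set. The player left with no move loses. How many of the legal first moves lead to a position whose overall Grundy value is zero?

2

Pile A, S = {1, 2, 4}:
n :  0  1  2  3  4  5  6  7  8  9 10 11 12 13 14 15 16 17 18 19 20 21
G :  0  1  2  0  1  2  0  1  2  0  1  2  0  1  2  0  1  2  0  1  2  0
G_A(21) = 0.
Pile B, S = {2, 3, 8, 9}:
G(0) = 0
G(1) = mex{} = 0
G(2) = mex{0} = 1
G(3) = mex{0,0} = 1
G(4) = mex{1,0} = 2
G(5) = mex{1,1} = 0
G(6) = mex{2,1} = 0
G(7) = mex{0,2} = 1
G_B(7) = 1.
Combined Grundy value = 0 ⊕ 1 = 1.
A winning move leaves total XOR = 0, i.e. changes one component's Grundy value g to g ⊕ X where X is the current total.
Pile A: need g' = 0⊕1 = 1. Options: 21−1→G=2, 21−2→G=1, 21−4→G=2. Hits: 1.
Pile B: need g' = 1⊕1 = 0. Options: 7−2→G=0, 7−3→G=2. Hits: 1.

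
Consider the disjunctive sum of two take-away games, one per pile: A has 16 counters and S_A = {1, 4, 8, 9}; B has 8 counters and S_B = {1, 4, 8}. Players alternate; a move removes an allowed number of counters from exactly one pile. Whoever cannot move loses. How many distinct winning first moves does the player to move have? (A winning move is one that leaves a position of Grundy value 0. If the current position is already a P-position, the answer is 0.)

Pile A, S = {1, 4, 8, 9}:
G(0) = 0
G(1) = mex{0} = 1
G(2) = mex{1} = 0
G(3) = mex{0} = 1
G(4) = mex{1,0} = 2
G(5) = mex{2,1} = 0
G(6) = mex{0,0} = 1
G(7) = mex{1,1} = 0
G(8) = mex{0,2,0} = 1
G(9) = mex{1,0,1,0} = 2
G(10) = mex{2,1,0,1} = 3
G(11) = mex{3,0,1,0} = 2
G(12) = mex{2,1,2,1} = 0
G(13) = mex{0,2,0,2} = 1
G(14) = mex{1,3,1,0} = 2
G(15) = mex{2,2,0,1} = 3
G(16) = mex{3,0,1,0} = 2
G_A(16) = 2.
Pile B, S = {1, 4, 8}:
n : 0 1 2 3 4 5 6 7 8
G : 0 1 0 1 2 0 1 0 1
G_B(8) = 1.
Combined Grundy value = 2 ⊕ 1 = 3.
A winning move leaves total XOR = 0, i.e. changes one component's Grundy value g to g ⊕ X where X is the current total.
Pile A: need g' = 2⊕3 = 1. Options: 16−1→G=3, 16−4→G=0, 16−8→G=1, 16−9→G=0. Hits: 1.
Pile B: need g' = 1⊕3 = 2. Options: 8−1→G=0, 8−4→G=2, 8−8→G=0. Hits: 1.

2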